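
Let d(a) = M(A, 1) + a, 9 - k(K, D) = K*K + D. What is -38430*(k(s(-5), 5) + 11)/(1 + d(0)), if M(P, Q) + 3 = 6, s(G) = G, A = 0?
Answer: 96075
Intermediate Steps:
M(P, Q) = 3 (M(P, Q) = -3 + 6 = 3)
k(K, D) = 9 - D - K**2 (k(K, D) = 9 - (K*K + D) = 9 - (K**2 + D) = 9 - (D + K**2) = 9 + (-D - K**2) = 9 - D - K**2)
d(a) = 3 + a
-38430*(k(s(-5), 5) + 11)/(1 + d(0)) = -38430*((9 - 1*5 - 1*(-5)**2) + 11)/(1 + (3 + 0)) = -38430*((9 - 5 - 1*25) + 11)/(1 + 3) = -38430*((9 - 5 - 25) + 11)/4 = -38430*(-21 + 11)/4 = -(-384300)/4 = -38430*(-5/2) = 96075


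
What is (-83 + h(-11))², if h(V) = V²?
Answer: 1444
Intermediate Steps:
(-83 + h(-11))² = (-83 + (-11)²)² = (-83 + 121)² = 38² = 1444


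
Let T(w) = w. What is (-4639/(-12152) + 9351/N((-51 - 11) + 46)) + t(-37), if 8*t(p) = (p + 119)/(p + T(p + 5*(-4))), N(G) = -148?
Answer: -332357247/5283082 ≈ -62.910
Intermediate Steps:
t(p) = (119 + p)/(8*(-20 + 2*p)) (t(p) = ((p + 119)/(p + (p + 5*(-4))))/8 = ((119 + p)/(p + (p - 20)))/8 = ((119 + p)/(p + (-20 + p)))/8 = ((119 + p)/(-20 + 2*p))/8 = (119 + p)/(8*(-20 + 2*p)))
(-4639/(-12152) + 9351/N((-51 - 11) + 46)) + t(-37) = (-4639/(-12152) + 9351/(-148)) + (119 - 37)/(16*(-10 - 37)) = (-4639*(-1/12152) + 9351*(-1/148)) + (1/16)*82/(-47) = (4639/12152 - 9351/148) + (1/16)*(-1/47)*82 = -28236695/449624 - 41/376 = -332357247/5283082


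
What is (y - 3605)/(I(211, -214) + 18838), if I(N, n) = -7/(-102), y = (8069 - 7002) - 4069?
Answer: -673914/1921483 ≈ -0.35073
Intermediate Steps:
y = -3002 (y = 1067 - 4069 = -3002)
I(N, n) = 7/102 (I(N, n) = -7*(-1/102) = 7/102)
(y - 3605)/(I(211, -214) + 18838) = (-3002 - 3605)/(7/102 + 18838) = -6607/1921483/102 = -6607*102/1921483 = -673914/1921483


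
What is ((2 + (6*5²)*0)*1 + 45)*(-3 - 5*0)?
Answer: -141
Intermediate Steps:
((2 + (6*5²)*0)*1 + 45)*(-3 - 5*0) = ((2 + (6*25)*0)*1 + 45)*(-3 + 0) = ((2 + 150*0)*1 + 45)*(-3) = ((2 + 0)*1 + 45)*(-3) = (2*1 + 45)*(-3) = (2 + 45)*(-3) = 47*(-3) = -141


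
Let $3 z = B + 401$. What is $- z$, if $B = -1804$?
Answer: $\frac{1403}{3} \approx 467.67$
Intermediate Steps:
$z = - \frac{1403}{3}$ ($z = \frac{-1804 + 401}{3} = \frac{1}{3} \left(-1403\right) = - \frac{1403}{3} \approx -467.67$)
$- z = \left(-1\right) \left(- \frac{1403}{3}\right) = \frac{1403}{3}$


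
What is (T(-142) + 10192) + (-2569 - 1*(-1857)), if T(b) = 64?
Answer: 9544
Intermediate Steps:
(T(-142) + 10192) + (-2569 - 1*(-1857)) = (64 + 10192) + (-2569 - 1*(-1857)) = 10256 + (-2569 + 1857) = 10256 - 712 = 9544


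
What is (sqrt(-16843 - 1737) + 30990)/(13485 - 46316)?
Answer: -30990/32831 - 2*I*sqrt(4645)/32831 ≈ -0.94392 - 0.0041518*I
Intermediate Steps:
(sqrt(-16843 - 1737) + 30990)/(13485 - 46316) = (sqrt(-18580) + 30990)/(-32831) = (2*I*sqrt(4645) + 30990)*(-1/32831) = (30990 + 2*I*sqrt(4645))*(-1/32831) = -30990/32831 - 2*I*sqrt(4645)/32831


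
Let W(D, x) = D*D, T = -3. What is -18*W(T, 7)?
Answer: -162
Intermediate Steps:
W(D, x) = D**2
-18*W(T, 7) = -18*(-3)**2 = -18*9 = -162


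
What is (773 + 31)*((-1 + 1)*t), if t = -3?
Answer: 0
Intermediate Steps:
(773 + 31)*((-1 + 1)*t) = (773 + 31)*((-1 + 1)*(-3)) = 804*(0*(-3)) = 804*0 = 0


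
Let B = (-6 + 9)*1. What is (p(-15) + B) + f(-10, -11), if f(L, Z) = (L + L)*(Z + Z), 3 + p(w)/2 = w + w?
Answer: 377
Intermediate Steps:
p(w) = -6 + 4*w (p(w) = -6 + 2*(w + w) = -6 + 2*(2*w) = -6 + 4*w)
f(L, Z) = 4*L*Z (f(L, Z) = (2*L)*(2*Z) = 4*L*Z)
B = 3 (B = 3*1 = 3)
(p(-15) + B) + f(-10, -11) = ((-6 + 4*(-15)) + 3) + 4*(-10)*(-11) = ((-6 - 60) + 3) + 440 = (-66 + 3) + 440 = -63 + 440 = 377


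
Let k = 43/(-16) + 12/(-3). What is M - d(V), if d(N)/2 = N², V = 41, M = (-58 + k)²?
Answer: 210553/256 ≈ 822.47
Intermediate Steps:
k = -107/16 (k = 43*(-1/16) + 12*(-⅓) = -43/16 - 4 = -107/16 ≈ -6.6875)
M = 1071225/256 (M = (-58 - 107/16)² = (-1035/16)² = 1071225/256 ≈ 4184.5)
d(N) = 2*N²
M - d(V) = 1071225/256 - 2*41² = 1071225/256 - 2*1681 = 1071225/256 - 1*3362 = 1071225/256 - 3362 = 210553/256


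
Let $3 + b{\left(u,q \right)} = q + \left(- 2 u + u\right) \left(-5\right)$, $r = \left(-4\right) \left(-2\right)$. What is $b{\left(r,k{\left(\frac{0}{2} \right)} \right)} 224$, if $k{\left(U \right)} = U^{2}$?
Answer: $8288$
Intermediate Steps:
$r = 8$
$b{\left(u,q \right)} = -3 + q + 5 u$ ($b{\left(u,q \right)} = -3 + \left(q + \left(- 2 u + u\right) \left(-5\right)\right) = -3 + \left(q + - u \left(-5\right)\right) = -3 + \left(q + 5 u\right) = -3 + q + 5 u$)
$b{\left(r,k{\left(\frac{0}{2} \right)} \right)} 224 = \left(-3 + \left(\frac{0}{2}\right)^{2} + 5 \cdot 8\right) 224 = \left(-3 + \left(0 \cdot \frac{1}{2}\right)^{2} + 40\right) 224 = \left(-3 + 0^{2} + 40\right) 224 = \left(-3 + 0 + 40\right) 224 = 37 \cdot 224 = 8288$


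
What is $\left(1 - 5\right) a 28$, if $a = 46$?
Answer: $-5152$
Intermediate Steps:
$\left(1 - 5\right) a 28 = \left(1 - 5\right) 46 \cdot 28 = \left(-4\right) 46 \cdot 28 = \left(-184\right) 28 = -5152$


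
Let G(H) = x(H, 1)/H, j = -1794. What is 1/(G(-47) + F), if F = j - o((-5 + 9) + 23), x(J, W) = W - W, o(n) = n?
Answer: -1/1821 ≈ -0.00054915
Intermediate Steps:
x(J, W) = 0
G(H) = 0 (G(H) = 0/H = 0)
F = -1821 (F = -1794 - ((-5 + 9) + 23) = -1794 - (4 + 23) = -1794 - 1*27 = -1794 - 27 = -1821)
1/(G(-47) + F) = 1/(0 - 1821) = 1/(-1821) = -1/1821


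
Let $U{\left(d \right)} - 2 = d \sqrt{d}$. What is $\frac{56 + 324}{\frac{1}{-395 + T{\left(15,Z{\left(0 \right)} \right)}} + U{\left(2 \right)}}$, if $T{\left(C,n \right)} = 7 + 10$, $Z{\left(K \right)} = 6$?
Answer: $- \frac{108448200}{573047} + \frac{108591840 \sqrt{2}}{573047} \approx 78.744$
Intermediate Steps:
$U{\left(d \right)} = 2 + d^{\frac{3}{2}}$ ($U{\left(d \right)} = 2 + d \sqrt{d} = 2 + d^{\frac{3}{2}}$)
$T{\left(C,n \right)} = 17$
$\frac{56 + 324}{\frac{1}{-395 + T{\left(15,Z{\left(0 \right)} \right)}} + U{\left(2 \right)}} = \frac{56 + 324}{\frac{1}{-395 + 17} + \left(2 + 2^{\frac{3}{2}}\right)} = \frac{380}{\frac{1}{-378} + \left(2 + 2 \sqrt{2}\right)} = \frac{380}{- \frac{1}{378} + \left(2 + 2 \sqrt{2}\right)} = \frac{380}{\frac{755}{378} + 2 \sqrt{2}}$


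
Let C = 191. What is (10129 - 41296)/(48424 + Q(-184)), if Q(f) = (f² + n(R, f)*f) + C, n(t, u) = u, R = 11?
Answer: -31167/116327 ≈ -0.26793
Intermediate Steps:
Q(f) = 191 + 2*f² (Q(f) = (f² + f*f) + 191 = (f² + f²) + 191 = 2*f² + 191 = 191 + 2*f²)
(10129 - 41296)/(48424 + Q(-184)) = (10129 - 41296)/(48424 + (191 + 2*(-184)²)) = -31167/(48424 + (191 + 2*33856)) = -31167/(48424 + (191 + 67712)) = -31167/(48424 + 67903) = -31167/116327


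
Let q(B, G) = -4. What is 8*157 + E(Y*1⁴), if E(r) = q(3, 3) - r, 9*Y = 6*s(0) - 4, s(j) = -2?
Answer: 11284/9 ≈ 1253.8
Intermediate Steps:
Y = -16/9 (Y = (6*(-2) - 4)/9 = (-12 - 4)/9 = (⅑)*(-16) = -16/9 ≈ -1.7778)
E(r) = -4 - r
8*157 + E(Y*1⁴) = 8*157 + (-4 - (-16)*1⁴/9) = 1256 + (-4 - (-16)/9) = 1256 + (-4 - 1*(-16/9)) = 1256 + (-4 + 16/9) = 1256 - 20/9 = 11284/9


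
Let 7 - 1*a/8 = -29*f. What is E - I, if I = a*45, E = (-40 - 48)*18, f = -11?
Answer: 110736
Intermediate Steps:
a = -2496 (a = 56 - (-232)*(-11) = 56 - 8*319 = 56 - 2552 = -2496)
E = -1584 (E = -88*18 = -1584)
I = -112320 (I = -2496*45 = -112320)
E - I = -1584 - 1*(-112320) = -1584 + 112320 = 110736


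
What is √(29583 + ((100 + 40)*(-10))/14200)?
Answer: √149127406/71 ≈ 172.00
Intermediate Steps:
√(29583 + ((100 + 40)*(-10))/14200) = √(29583 + (140*(-10))*(1/14200)) = √(29583 - 1400*1/14200) = √(29583 - 7/71) = √(2100386/71) = √149127406/71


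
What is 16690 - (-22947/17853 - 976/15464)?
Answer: 192005304809/11503283 ≈ 16691.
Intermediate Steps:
16690 - (-22947/17853 - 976/15464) = 16690 - (-22947*1/17853 - 976*1/15464) = 16690 - (-7649/5951 - 122/1933) = 16690 - 1*(-15511539/11503283) = 16690 + 15511539/11503283 = 192005304809/11503283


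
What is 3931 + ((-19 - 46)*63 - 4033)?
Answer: -4197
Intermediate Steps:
3931 + ((-19 - 46)*63 - 4033) = 3931 + (-65*63 - 4033) = 3931 + (-4095 - 4033) = 3931 - 8128 = -4197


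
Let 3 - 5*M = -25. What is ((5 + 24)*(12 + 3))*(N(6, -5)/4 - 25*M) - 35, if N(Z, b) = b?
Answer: -245915/4 ≈ -61479.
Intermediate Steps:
M = 28/5 (M = ⅗ - ⅕*(-25) = ⅗ + 5 = 28/5 ≈ 5.6000)
((5 + 24)*(12 + 3))*(N(6, -5)/4 - 25*M) - 35 = ((5 + 24)*(12 + 3))*(-5/4 - 25/(1/(28/5))) - 35 = (29*15)*(-5*¼ - 25/5/28) - 35 = 435*(-5/4 - 25*28/5) - 35 = 435*(-5/4 - 140) - 35 = 435*(-565/4) - 35 = -245775/4 - 35 = -245915/4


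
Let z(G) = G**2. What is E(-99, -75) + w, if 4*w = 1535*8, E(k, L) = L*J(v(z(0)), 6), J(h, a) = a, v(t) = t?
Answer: 2620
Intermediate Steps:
E(k, L) = 6*L (E(k, L) = L*6 = 6*L)
w = 3070 (w = (1535*8)/4 = (1/4)*12280 = 3070)
E(-99, -75) + w = 6*(-75) + 3070 = -450 + 3070 = 2620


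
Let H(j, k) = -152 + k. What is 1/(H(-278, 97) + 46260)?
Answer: 1/46205 ≈ 2.1643e-5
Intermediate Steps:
1/(H(-278, 97) + 46260) = 1/((-152 + 97) + 46260) = 1/(-55 + 46260) = 1/46205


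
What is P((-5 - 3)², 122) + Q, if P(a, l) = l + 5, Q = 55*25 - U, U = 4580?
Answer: -3078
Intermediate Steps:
Q = -3205 (Q = 55*25 - 1*4580 = 1375 - 4580 = -3205)
P(a, l) = 5 + l
P((-5 - 3)², 122) + Q = (5 + 122) - 3205 = 127 - 3205 = -3078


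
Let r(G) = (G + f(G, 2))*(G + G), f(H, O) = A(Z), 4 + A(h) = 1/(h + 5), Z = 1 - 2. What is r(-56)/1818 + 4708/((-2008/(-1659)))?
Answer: 1776632179/456318 ≈ 3893.4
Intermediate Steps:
Z = -1
A(h) = -4 + 1/(5 + h) (A(h) = -4 + 1/(h + 5) = -4 + 1/(5 + h))
f(H, O) = -15/4 (f(H, O) = (-19 - 4*(-1))/(5 - 1) = (-19 + 4)/4 = (¼)*(-15) = -15/4)
r(G) = 2*G*(-15/4 + G) (r(G) = (G - 15/4)*(G + G) = (-15/4 + G)*(2*G) = 2*G*(-15/4 + G))
r(-56)/1818 + 4708/((-2008/(-1659))) = ((½)*(-56)*(-15 + 4*(-56)))/1818 + 4708/((-2008/(-1659))) = ((½)*(-56)*(-15 - 224))*(1/1818) + 4708/((-2008*(-1/1659))) = ((½)*(-56)*(-239))*(1/1818) + 4708/(2008/1659) = 6692*(1/1818) + 4708*(1659/2008) = 3346/909 + 1952643/502 = 1776632179/456318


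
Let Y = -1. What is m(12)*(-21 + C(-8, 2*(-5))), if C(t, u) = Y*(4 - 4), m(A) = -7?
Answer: 147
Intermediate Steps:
C(t, u) = 0 (C(t, u) = -(4 - 4) = -1*0 = 0)
m(12)*(-21 + C(-8, 2*(-5))) = -7*(-21 + 0) = -7*(-21) = 147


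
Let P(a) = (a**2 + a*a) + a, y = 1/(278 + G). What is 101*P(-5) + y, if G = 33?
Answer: 1413496/311 ≈ 4545.0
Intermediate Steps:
y = 1/311 (y = 1/(278 + 33) = 1/311 ≈ 0.0032154)
P(a) = a + 2*a**2 (P(a) = (a**2 + a**2) + a = 2*a**2 + a = a + 2*a**2)
101*P(-5) + y = 101*(-5*(1 + 2*(-5))) + 1/311 = 101*(-5*(1 - 10)) + 1/311 = 101*(-5*(-9)) + 1/311 = 101*45 + 1/311 = 4545 + 1/311 = 1413496/311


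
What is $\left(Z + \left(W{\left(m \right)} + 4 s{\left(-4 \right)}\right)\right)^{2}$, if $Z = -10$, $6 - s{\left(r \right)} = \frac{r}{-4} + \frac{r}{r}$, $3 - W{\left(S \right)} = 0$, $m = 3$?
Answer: $81$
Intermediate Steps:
$W{\left(S \right)} = 3$ ($W{\left(S \right)} = 3 - 0 = 3 + 0 = 3$)
$s{\left(r \right)} = 5 + \frac{r}{4}$ ($s{\left(r \right)} = 6 - \left(\frac{r}{-4} + \frac{r}{r}\right) = 6 - \left(r \left(- \frac{1}{4}\right) + 1\right) = 6 - \left(- \frac{r}{4} + 1\right) = 6 - \left(1 - \frac{r}{4}\right) = 6 + \left(-1 + \frac{r}{4}\right) = 5 + \frac{r}{4}$)
$\left(Z + \left(W{\left(m \right)} + 4 s{\left(-4 \right)}\right)\right)^{2} = \left(-10 + \left(3 + 4 \left(5 + \frac{1}{4} \left(-4\right)\right)\right)\right)^{2} = \left(-10 + \left(3 + 4 \left(5 - 1\right)\right)\right)^{2} = \left(-10 + \left(3 + 4 \cdot 4\right)\right)^{2} = \left(-10 + \left(3 + 16\right)\right)^{2} = \left(-10 + 19\right)^{2} = 9^{2} = 81$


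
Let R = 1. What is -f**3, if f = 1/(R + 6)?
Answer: -1/343 ≈ -0.0029155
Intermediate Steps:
f = 1/7 (f = 1/(1 + 6) = 1/7 ≈ 0.14286)
-f**3 = -(1/7)**3 = -1*1/343 = -1/343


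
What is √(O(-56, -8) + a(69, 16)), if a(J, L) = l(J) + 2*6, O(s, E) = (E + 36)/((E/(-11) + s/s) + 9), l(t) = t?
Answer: √291047/59 ≈ 9.1439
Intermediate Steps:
O(s, E) = (36 + E)/(10 - E/11) (O(s, E) = (36 + E)/((E*(-1/11) + 1) + 9) = (36 + E)/((-E/11 + 1) + 9) = (36 + E)/((1 - E/11) + 9) = (36 + E)/(10 - E/11))
a(J, L) = 12 + J (a(J, L) = J + 2*6 = J + 12 = 12 + J)
√(O(-56, -8) + a(69, 16)) = √(11*(-36 - 1*(-8))/(-110 - 8) + (12 + 69)) = √(11*(-36 + 8)/(-118) + 81) = √(11*(-1/118)*(-28) + 81) = √(154/59 + 81) = √(4933/59) = √291047/59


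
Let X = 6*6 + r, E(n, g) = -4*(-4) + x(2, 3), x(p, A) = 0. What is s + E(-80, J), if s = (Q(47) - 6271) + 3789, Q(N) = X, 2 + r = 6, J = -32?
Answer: -2426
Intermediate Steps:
r = 4 (r = -2 + 6 = 4)
E(n, g) = 16 (E(n, g) = -4*(-4) + 0 = 16 + 0 = 16)
X = 40 (X = 6*6 + 4 = 36 + 4 = 40)
Q(N) = 40
s = -2442 (s = (40 - 6271) + 3789 = -6231 + 3789 = -2442)
s + E(-80, J) = -2442 + 16 = -2426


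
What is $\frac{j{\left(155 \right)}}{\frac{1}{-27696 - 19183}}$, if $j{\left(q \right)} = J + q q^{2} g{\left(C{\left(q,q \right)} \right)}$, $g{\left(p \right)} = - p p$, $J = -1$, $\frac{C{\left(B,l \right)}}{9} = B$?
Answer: $339720573587700004$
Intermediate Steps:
$C{\left(B,l \right)} = 9 B$
$g{\left(p \right)} = - p^{2}$
$j{\left(q \right)} = -1 - 81 q^{5}$ ($j{\left(q \right)} = -1 + q q^{2} \left(- \left(9 q\right)^{2}\right) = -1 + q^{3} \left(- 81 q^{2}\right) = -1 - 81 q^{5}$)
$\frac{j{\left(155 \right)}}{\frac{1}{-27696 - 19183}} = \frac{-1 - 81 \cdot 155^{5}}{\frac{1}{-27696 - 19183}} = \frac{-1 - 7246753846875}{\frac{1}{-46879}} = \frac{-1 - 7246753846875}{- \frac{1}{46879}} = \left(-7246753846876\right) \left(-46879\right) = 339720573587700004$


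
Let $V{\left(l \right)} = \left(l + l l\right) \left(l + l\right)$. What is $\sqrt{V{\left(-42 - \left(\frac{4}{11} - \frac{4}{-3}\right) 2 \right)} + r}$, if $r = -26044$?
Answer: $\frac{206 i \sqrt{5840769}}{1089} \approx 457.17 i$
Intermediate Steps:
$V{\left(l \right)} = 2 l \left(l + l^{2}\right)$ ($V{\left(l \right)} = \left(l + l^{2}\right) 2 l = 2 l \left(l + l^{2}\right)$)
$\sqrt{V{\left(-42 - \left(\frac{4}{11} - \frac{4}{-3}\right) 2 \right)} + r} = \sqrt{2 \left(-42 - \left(\frac{4}{11} - \frac{4}{-3}\right) 2\right)^{2} \left(1 - \left(42 + \left(\frac{4}{11} - \frac{4}{-3}\right) 2\right)\right) - 26044} = \sqrt{2 \left(-42 - \left(4 \cdot \frac{1}{11} - - \frac{4}{3}\right) 2\right)^{2} \left(1 - \left(42 + \left(4 \cdot \frac{1}{11} - - \frac{4}{3}\right) 2\right)\right) - 26044} = \sqrt{2 \left(-42 - \left(\frac{4}{11} + \frac{4}{3}\right) 2\right)^{2} \left(1 - \left(42 + \left(\frac{4}{11} + \frac{4}{3}\right) 2\right)\right) - 26044} = \sqrt{2 \left(-42 - \frac{56}{33} \cdot 2\right)^{2} \left(1 - \left(42 + \frac{56}{33} \cdot 2\right)\right) - 26044} = \sqrt{2 \left(-42 - \frac{112}{33}\right)^{2} \left(1 - \frac{1498}{33}\right) - 26044} = \sqrt{2 \left(- \frac{1498}{33}\right)^{2} \left(1 - \frac{1498}{33}\right) - 26044} = \sqrt{2 \cdot \frac{2244004}{1089} \left(- \frac{1465}{33}\right) - 26044} = \sqrt{- \frac{6574931720}{35937} - 26044} = \sqrt{- \frac{7510874948}{35937}} = \frac{206 i \sqrt{5840769}}{1089}$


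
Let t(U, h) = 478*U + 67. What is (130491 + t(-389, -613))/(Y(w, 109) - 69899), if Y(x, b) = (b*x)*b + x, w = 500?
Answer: -55384/5871101 ≈ -0.0094333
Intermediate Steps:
t(U, h) = 67 + 478*U
Y(x, b) = x + x*b² (Y(x, b) = x*b² + x = x + x*b²)
(130491 + t(-389, -613))/(Y(w, 109) - 69899) = (130491 + (67 + 478*(-389)))/(500*(1 + 109²) - 69899) = (130491 + (67 - 185942))/(500*(1 + 11881) - 69899) = (130491 - 185875)/(500*11882 - 69899) = -55384/(5941000 - 69899) = -55384/5871101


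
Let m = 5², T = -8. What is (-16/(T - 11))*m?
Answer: 400/19 ≈ 21.053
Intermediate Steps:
m = 25
(-16/(T - 11))*m = -16/(-8 - 11)*25 = -16/(-19)*25 = -16*(-1/19)*25 = (16/19)*25 = 400/19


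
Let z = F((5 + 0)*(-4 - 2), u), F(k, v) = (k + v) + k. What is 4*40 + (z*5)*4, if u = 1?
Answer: -1020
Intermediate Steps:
F(k, v) = v + 2*k
z = -59 (z = 1 + 2*((5 + 0)*(-4 - 2)) = 1 + 2*(5*(-6)) = 1 + 2*(-30) = 1 - 60 = -59)
4*40 + (z*5)*4 = 4*40 - 59*5*4 = 160 - 295*4 = 160 - 1180 = -1020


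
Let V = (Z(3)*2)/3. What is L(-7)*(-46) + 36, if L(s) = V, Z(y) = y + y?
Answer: -148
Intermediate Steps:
Z(y) = 2*y
V = 4 (V = ((2*3)*2)/3 = (6*2)*(⅓) = 12*(⅓) = 4)
L(s) = 4
L(-7)*(-46) + 36 = 4*(-46) + 36 = -184 + 36 = -148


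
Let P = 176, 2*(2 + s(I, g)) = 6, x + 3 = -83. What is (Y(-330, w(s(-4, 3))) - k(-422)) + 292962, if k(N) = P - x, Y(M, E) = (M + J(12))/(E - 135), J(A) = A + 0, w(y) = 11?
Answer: 18147559/62 ≈ 2.9270e+5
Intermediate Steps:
x = -86 (x = -3 - 83 = -86)
s(I, g) = 1 (s(I, g) = -2 + (½)*6 = -2 + 3 = 1)
J(A) = A
Y(M, E) = (12 + M)/(-135 + E) (Y(M, E) = (M + 12)/(E - 135) = (12 + M)/(-135 + E))
k(N) = 262 (k(N) = 176 - 1*(-86) = 176 + 86 = 262)
(Y(-330, w(s(-4, 3))) - k(-422)) + 292962 = ((12 - 330)/(-135 + 11) - 1*262) + 292962 = (-318/(-124) - 262) + 292962 = (-1/124*(-318) - 262) + 292962 = (159/62 - 262) + 292962 = -16085/62 + 292962 = 18147559/62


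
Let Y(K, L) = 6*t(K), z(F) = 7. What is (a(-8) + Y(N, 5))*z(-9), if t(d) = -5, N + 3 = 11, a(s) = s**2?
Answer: 238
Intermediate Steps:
N = 8 (N = -3 + 11 = 8)
Y(K, L) = -30 (Y(K, L) = 6*(-5) = -30)
(a(-8) + Y(N, 5))*z(-9) = ((-8)**2 - 30)*7 = (64 - 30)*7 = 34*7 = 238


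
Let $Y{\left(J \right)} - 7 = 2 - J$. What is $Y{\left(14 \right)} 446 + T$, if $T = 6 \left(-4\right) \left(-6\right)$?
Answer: $-2086$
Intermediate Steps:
$Y{\left(J \right)} = 9 - J$ ($Y{\left(J \right)} = 7 - \left(-2 + J\right) = 9 - J$)
$T = 144$ ($T = \left(-24\right) \left(-6\right) = 144$)
$Y{\left(14 \right)} 446 + T = \left(9 - 14\right) 446 + 144 = \left(-5\right) 446 + 144 = -2230 + 144 = -2086$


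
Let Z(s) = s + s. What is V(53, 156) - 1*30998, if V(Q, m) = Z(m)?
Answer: -30686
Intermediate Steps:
Z(s) = 2*s
V(Q, m) = 2*m
V(53, 156) - 1*30998 = 2*156 - 1*30998 = 312 - 30998 = -30686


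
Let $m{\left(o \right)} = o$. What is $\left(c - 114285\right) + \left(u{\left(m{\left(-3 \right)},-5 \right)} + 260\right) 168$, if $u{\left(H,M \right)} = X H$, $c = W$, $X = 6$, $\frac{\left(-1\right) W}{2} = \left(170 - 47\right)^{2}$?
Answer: $-103887$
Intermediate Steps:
$W = -30258$ ($W = - 2 \left(170 - 47\right)^{2} = - 2 \cdot 123^{2} = \left(-2\right) 15129 = -30258$)
$c = -30258$
$u{\left(H,M \right)} = 6 H$
$\left(c - 114285\right) + \left(u{\left(m{\left(-3 \right)},-5 \right)} + 260\right) 168 = \left(-30258 - 114285\right) + \left(6 \left(-3\right) + 260\right) 168 = -144543 + \left(-18 + 260\right) 168 = -144543 + 242 \cdot 168 = -144543 + 40656 = -103887$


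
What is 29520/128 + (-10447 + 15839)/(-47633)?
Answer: 87839749/381064 ≈ 230.51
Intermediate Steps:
29520/128 + (-10447 + 15839)/(-47633) = 29520*(1/128) + 5392*(-1/47633) = 1845/8 - 5392/47633 = 87839749/381064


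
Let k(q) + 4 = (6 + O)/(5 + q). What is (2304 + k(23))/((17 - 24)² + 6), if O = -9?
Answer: 64397/1540 ≈ 41.816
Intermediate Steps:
k(q) = -4 - 3/(5 + q) (k(q) = -4 + (6 - 9)/(5 + q) = -4 - 3/(5 + q))
(2304 + k(23))/((17 - 24)² + 6) = (2304 + (-23 - 4*23)/(5 + 23))/((17 - 24)² + 6) = (2304 + (-23 - 92)/28)/((-7)² + 6) = (2304 + (1/28)*(-115))/(49 + 6) = (2304 - 115/28)/55 = (64397/28)*(1/55) = 64397/1540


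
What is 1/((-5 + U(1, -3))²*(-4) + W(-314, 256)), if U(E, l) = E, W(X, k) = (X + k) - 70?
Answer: -1/192 ≈ -0.0052083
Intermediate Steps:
W(X, k) = -70 + X + k
1/((-5 + U(1, -3))²*(-4) + W(-314, 256)) = 1/((-5 + 1)²*(-4) + (-70 - 314 + 256)) = 1/((-4)²*(-4) - 128) = 1/(16*(-4) - 128) = 1/(-64 - 128) = 1/(-192) = -1/192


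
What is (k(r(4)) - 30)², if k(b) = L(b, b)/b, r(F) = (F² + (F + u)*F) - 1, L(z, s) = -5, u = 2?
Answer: 1380625/1521 ≈ 907.71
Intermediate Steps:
r(F) = -1 + F² + F*(2 + F) (r(F) = (F² + (F + 2)*F) - 1 = (F² + (2 + F)*F) - 1 = (F² + F*(2 + F)) - 1 = -1 + F² + F*(2 + F))
k(b) = -5/b
(k(r(4)) - 30)² = (-5/(-1 + 2*4 + 2*4²) - 30)² = (-5/(-1 + 8 + 2*16) - 30)² = (-5/(-1 + 8 + 32) - 30)² = (-5/39 - 30)² = (-1175/39)² = 1380625/1521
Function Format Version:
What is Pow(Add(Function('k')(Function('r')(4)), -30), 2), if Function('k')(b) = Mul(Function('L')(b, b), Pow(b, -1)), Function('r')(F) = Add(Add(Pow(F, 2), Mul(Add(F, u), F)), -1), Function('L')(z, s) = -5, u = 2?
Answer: Rational(1380625, 1521) ≈ 907.71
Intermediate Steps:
Function('r')(F) = Add(-1, Pow(F, 2), Mul(F, Add(2, F))) (Function('r')(F) = Add(Add(Pow(F, 2), Mul(Add(F, 2), F)), -1) = Add(Add(Pow(F, 2), Mul(Add(2, F), F)), -1) = Add(Add(Pow(F, 2), Mul(F, Add(2, F))), -1) = Add(-1, Pow(F, 2), Mul(F, Add(2, F))))
Function('k')(b) = Mul(-5, Pow(b, -1))
Pow(Add(Function('k')(Function('r')(4)), -30), 2) = Pow(Add(Mul(-5, Pow(Add(-1, Mul(2, 4), Mul(2, Pow(4, 2))), -1)), -30), 2) = Pow(Add(Mul(-5, Pow(Add(-1, 8, Mul(2, 16)), -1)), -30), 2) = Pow(Add(Mul(-5, Pow(Add(-1, 8, 32), -1)), -30), 2) = Pow(Add(Mul(-5, Pow(39, -1)), -30), 2) = Pow(Add(Mul(-5, Rational(1, 39)), -30), 2) = Pow(Add(Rational(-5, 39), -30), 2) = Pow(Rational(-1175, 39), 2) = Rational(1380625, 1521)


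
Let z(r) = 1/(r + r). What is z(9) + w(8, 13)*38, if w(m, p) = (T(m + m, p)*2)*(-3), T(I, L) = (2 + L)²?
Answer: -923399/18 ≈ -51300.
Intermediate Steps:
z(r) = 1/(2*r)
w(m, p) = -6*(2 + p)² (w(m, p) = ((2 + p)²*2)*(-3) = (2*(2 + p)²)*(-3) = -6*(2 + p)²)
z(9) + w(8, 13)*38 = (½)/9 - 6*(2 + 13)²*38 = (½)*(⅑) - 6*15²*38 = 1/18 - 6*225*38 = 1/18 - 1350*38 = 1/18 - 51300 = -923399/18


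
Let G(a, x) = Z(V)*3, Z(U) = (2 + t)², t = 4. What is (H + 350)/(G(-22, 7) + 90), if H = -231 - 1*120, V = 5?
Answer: -1/198 ≈ -0.0050505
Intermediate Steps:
Z(U) = 36 (Z(U) = (2 + 4)² = 6² = 36)
G(a, x) = 108 (G(a, x) = 36*3 = 108)
H = -351 (H = -231 - 120 = -351)
(H + 350)/(G(-22, 7) + 90) = (-351 + 350)/(108 + 90) = -1/198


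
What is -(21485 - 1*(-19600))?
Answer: -41085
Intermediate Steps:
-(21485 - 1*(-19600)) = -(21485 + 19600) = -1*41085 = -41085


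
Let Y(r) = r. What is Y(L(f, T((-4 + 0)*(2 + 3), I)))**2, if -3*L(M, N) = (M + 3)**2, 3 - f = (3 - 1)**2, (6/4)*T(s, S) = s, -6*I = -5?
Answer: 16/9 ≈ 1.7778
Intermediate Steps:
I = 5/6 (I = -1/6*(-5) = 5/6 ≈ 0.83333)
T(s, S) = 2*s/3
f = -1 (f = 3 - (3 - 1)**2 = 3 - 1*2**2 = 3 - 1*4 = 3 - 4 = -1)
L(M, N) = -(3 + M)**2/3 (L(M, N) = -(M + 3)**2/3 = -(3 + M)**2/3)
Y(L(f, T((-4 + 0)*(2 + 3), I)))**2 = (-(3 - 1)**2/3)**2 = (-1/3*2**2)**2 = (-1/3*4)**2 = (-4/3)**2 = 16/9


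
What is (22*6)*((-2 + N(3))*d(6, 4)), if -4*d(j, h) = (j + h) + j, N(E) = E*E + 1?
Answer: -4224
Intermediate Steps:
N(E) = 1 + E² (N(E) = E² + 1 = 1 + E²)
d(j, h) = -j/2 - h/4 (d(j, h) = -((j + h) + j)/4 = -((h + j) + j)/4 = -(h + 2*j)/4 = -j/2 - h/4)
(22*6)*((-2 + N(3))*d(6, 4)) = (22*6)*((-2 + (1 + 3²))*(-½*6 - ¼*4)) = 132*((-2 + (1 + 9))*(-3 - 1)) = 132*((-2 + 10)*(-4)) = 132*(8*(-4)) = 132*(-32) = -4224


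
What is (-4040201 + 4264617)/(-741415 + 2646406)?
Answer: 224416/1904991 ≈ 0.11780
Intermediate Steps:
(-4040201 + 4264617)/(-741415 + 2646406) = 224416/1904991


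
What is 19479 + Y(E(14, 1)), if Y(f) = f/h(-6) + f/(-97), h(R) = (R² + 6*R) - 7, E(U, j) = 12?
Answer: 13224993/679 ≈ 19477.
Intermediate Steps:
h(R) = -7 + R² + 6*R
Y(f) = -104*f/679 (Y(f) = f/(-7 + (-6)² + 6*(-6)) + f/(-97) = f/(-7 + 36 - 36) + f*(-1/97) = f/(-7) - f/97 = f*(-⅐) - f/97 = -f/7 - f/97 = -104*f/679)
19479 + Y(E(14, 1)) = 19479 - 104/679*12 = 19479 - 1248/679 = 13224993/679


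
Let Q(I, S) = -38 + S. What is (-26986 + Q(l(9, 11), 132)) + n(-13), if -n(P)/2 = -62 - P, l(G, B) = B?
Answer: -26794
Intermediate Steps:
n(P) = 124 + 2*P (n(P) = -2*(-62 - P) = 124 + 2*P)
(-26986 + Q(l(9, 11), 132)) + n(-13) = (-26986 + (-38 + 132)) + (124 + 2*(-13)) = (-26986 + 94) + (124 - 26) = -26892 + 98 = -26794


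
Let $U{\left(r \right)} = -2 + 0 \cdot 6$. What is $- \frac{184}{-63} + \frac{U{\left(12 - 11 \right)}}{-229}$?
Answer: $\frac{42262}{14427} \approx 2.9294$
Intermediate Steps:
$U{\left(r \right)} = -2$ ($U{\left(r \right)} = -2 + 0 = -2$)
$- \frac{184}{-63} + \frac{U{\left(12 - 11 \right)}}{-229} = - \frac{184}{-63} - \frac{2}{-229} = \left(-184\right) \left(- \frac{1}{63}\right) - - \frac{2}{229} = \frac{184}{63} + \frac{2}{229} = \frac{42262}{14427}$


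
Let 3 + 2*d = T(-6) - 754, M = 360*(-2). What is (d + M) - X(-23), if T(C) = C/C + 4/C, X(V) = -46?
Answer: -3157/3 ≈ -1052.3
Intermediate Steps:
T(C) = 1 + 4/C
M = -720
d = -1135/3 (d = -3/2 + ((4 - 6)/(-6) - 754)/2 = -3/2 + (-⅙*(-2) - 754)/2 = -3/2 + (⅓ - 754)/2 = -3/2 + (½)*(-2261/3) = -3/2 - 2261/6 = -1135/3 ≈ -378.33)
(d + M) - X(-23) = (-1135/3 - 720) - 1*(-46) = -3295/3 + 46 = -3157/3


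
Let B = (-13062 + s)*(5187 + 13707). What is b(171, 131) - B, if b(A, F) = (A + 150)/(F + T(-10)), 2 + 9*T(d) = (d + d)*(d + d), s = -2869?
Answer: 474677498067/1577 ≈ 3.0100e+8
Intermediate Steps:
T(d) = -2/9 + 4*d²/9 (T(d) = -2/9 + ((d + d)*(d + d))/9 = -2/9 + ((2*d)*(2*d))/9 = -2/9 + (4*d²)/9 = -2/9 + 4*d²/9)
b(A, F) = (150 + A)/(398/9 + F) (b(A, F) = (A + 150)/(F + (-2/9 + (4/9)*(-10)²)) = (150 + A)/(F + (-2/9 + (4/9)*100)) = (150 + A)/(F + (-2/9 + 400/9)) = (150 + A)/(F + 398/9) = (150 + A)/(398/9 + F))
B = -301000314 (B = (-13062 - 2869)*(5187 + 13707) = -15931*18894 = -301000314)
b(171, 131) - B = 9*(150 + 171)/(398 + 9*131) - 1*(-301000314) = 9*321/(398 + 1179) + 301000314 = 9*321/1577 + 301000314 = 9*(1/1577)*321 + 301000314 = 2889/1577 + 301000314 = 474677498067/1577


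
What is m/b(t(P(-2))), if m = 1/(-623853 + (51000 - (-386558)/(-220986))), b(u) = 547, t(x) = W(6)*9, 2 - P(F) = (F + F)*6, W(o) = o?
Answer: -110493/34623152574976 ≈ -3.1913e-9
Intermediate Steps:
P(F) = 2 - 12*F (P(F) = 2 - (F + F)*6 = 2 - 2*F*6 = 2 - 12*F)
t(x) = 54 (t(x) = 6*9 = 54)
m = -110493/63296439808 (m = 1/(-623853 + (51000 - (-386558)*(-1)/220986)) = 1/(-623853 + (51000 - 1*193279/110493)) = 1/(-623853 + (51000 - 193279/110493)) = 1/(-623853 + 5634949721/110493) = 1/(-63296439808/110493) = -110493/63296439808 ≈ -1.7456e-6)
m/b(t(P(-2))) = -110493/63296439808/547 = -110493/63296439808*1/547 = -110493/34623152574976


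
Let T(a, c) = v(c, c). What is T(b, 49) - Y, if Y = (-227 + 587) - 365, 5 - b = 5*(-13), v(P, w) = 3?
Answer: 8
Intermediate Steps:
b = 70 (b = 5 - 5*(-13) = 5 - 1*(-65) = 5 + 65 = 70)
T(a, c) = 3
Y = -5 (Y = 360 - 365 = -5)
T(b, 49) - Y = 3 - 1*(-5) = 3 + 5 = 8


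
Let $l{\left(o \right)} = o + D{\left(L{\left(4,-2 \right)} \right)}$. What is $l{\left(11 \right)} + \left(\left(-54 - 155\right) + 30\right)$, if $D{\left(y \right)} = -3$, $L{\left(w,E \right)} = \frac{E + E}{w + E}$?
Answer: $-171$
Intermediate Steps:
$L{\left(w,E \right)} = \frac{2 E}{E + w}$
$l{\left(o \right)} = -3 + o$ ($l{\left(o \right)} = o - 3 = -3 + o$)
$l{\left(11 \right)} + \left(\left(-54 - 155\right) + 30\right) = \left(-3 + 11\right) + \left(\left(-54 - 155\right) + 30\right) = 8 + \left(-209 + 30\right) = 8 - 179 = -171$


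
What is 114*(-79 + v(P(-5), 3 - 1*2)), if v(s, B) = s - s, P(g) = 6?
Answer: -9006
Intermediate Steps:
v(s, B) = 0
114*(-79 + v(P(-5), 3 - 1*2)) = 114*(-79 + 0) = 114*(-79) = -9006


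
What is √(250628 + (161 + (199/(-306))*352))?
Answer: √651706781/51 ≈ 500.56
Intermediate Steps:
√(250628 + (161 + (199/(-306))*352)) = √(250628 + (161 + (199*(-1/306))*352)) = √(250628 + (161 - 199/306*352)) = √(250628 + (161 - 35024/153)) = √(250628 - 10391/153) = √(38335693/153) = √651706781/51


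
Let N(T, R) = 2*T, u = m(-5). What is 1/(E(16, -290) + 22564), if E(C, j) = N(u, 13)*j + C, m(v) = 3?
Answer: 1/20840 ≈ 4.7985e-5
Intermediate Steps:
u = 3
E(C, j) = C + 6*j (E(C, j) = (2*3)*j + C = 6*j + C = C + 6*j)
1/(E(16, -290) + 22564) = 1/((16 + 6*(-290)) + 22564) = 1/((16 - 1740) + 22564) = 1/(-1724 + 22564) = 1/20840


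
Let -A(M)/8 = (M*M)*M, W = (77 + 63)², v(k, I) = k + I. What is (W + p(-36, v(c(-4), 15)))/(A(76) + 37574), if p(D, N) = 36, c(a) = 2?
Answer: -9818/1737117 ≈ -0.0056519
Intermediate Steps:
v(k, I) = I + k
W = 19600 (W = 140² = 19600)
A(M) = -8*M³ (A(M) = -8*M*M*M = -8*M²*M = -8*M³)
(W + p(-36, v(c(-4), 15)))/(A(76) + 37574) = (19600 + 36)/(-8*76³ + 37574) = 19636/(-8*438976 + 37574) = 19636/(-3511808 + 37574) = 19636/(-3474234) = 19636*(-1/3474234) = -9818/1737117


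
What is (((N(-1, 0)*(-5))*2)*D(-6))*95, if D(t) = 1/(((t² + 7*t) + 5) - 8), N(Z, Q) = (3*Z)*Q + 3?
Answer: 950/3 ≈ 316.67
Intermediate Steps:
N(Z, Q) = 3 + 3*Q*Z (N(Z, Q) = 3*Q*Z + 3 = 3 + 3*Q*Z)
D(t) = 1/(-3 + t² + 7*t) (D(t) = 1/((5 + t² + 7*t) - 8) = 1/(-3 + t² + 7*t))
(((N(-1, 0)*(-5))*2)*D(-6))*95 = ((((3 + 3*0*(-1))*(-5))*2)/(-3 + (-6)² + 7*(-6)))*95 = ((((3 + 0)*(-5))*2)/(-3 + 36 - 42))*95 = (((3*(-5))*2)/(-9))*95 = (-15*2*(-⅑))*95 = -30*(-⅑)*95 = (10/3)*95 = 950/3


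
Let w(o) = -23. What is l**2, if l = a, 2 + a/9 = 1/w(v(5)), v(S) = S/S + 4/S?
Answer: 178929/529 ≈ 338.24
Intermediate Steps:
v(S) = 1 + 4/S
a = -423/23 (a = -18 + 9/(-23) = -18 + 9*(-1/23) = -18 - 9/23 = -423/23 ≈ -18.391)
l = -423/23 ≈ -18.391
l**2 = (-423/23)**2 = 178929/529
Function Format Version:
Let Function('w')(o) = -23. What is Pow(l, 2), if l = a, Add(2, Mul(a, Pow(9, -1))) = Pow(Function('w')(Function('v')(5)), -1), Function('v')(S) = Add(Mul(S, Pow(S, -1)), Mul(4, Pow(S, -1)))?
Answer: Rational(178929, 529) ≈ 338.24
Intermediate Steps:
Function('v')(S) = Add(1, Mul(4, Pow(S, -1)))
a = Rational(-423, 23) (a = Add(-18, Mul(9, Pow(-23, -1))) = Add(-18, Mul(9, Rational(-1, 23))) = Add(-18, Rational(-9, 23)) = Rational(-423, 23) ≈ -18.391)
l = Rational(-423, 23) ≈ -18.391
Pow(l, 2) = Pow(Rational(-423, 23), 2) = Rational(178929, 529)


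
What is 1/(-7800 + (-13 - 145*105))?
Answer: -1/23038 ≈ -4.3407e-5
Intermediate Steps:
1/(-7800 + (-13 - 145*105)) = 1/(-7800 + (-13 - 15225)) = 1/(-7800 - 15238) = 1/(-23038) = -1/23038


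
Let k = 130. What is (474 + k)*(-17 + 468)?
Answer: 272404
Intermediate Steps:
(474 + k)*(-17 + 468) = (474 + 130)*(-17 + 468) = 604*451 = 272404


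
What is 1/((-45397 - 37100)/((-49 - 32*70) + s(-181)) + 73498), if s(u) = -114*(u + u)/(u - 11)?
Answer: 40063/2945870326 ≈ 1.3600e-5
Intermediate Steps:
s(u) = -228*u/(-11 + u) (s(u) = -114*2*u/(-11 + u) = -228*u/(-11 + u))
1/((-45397 - 37100)/((-49 - 32*70) + s(-181)) + 73498) = 1/((-45397 - 37100)/((-49 - 32*70) - 228*(-181)/(-11 - 181)) + 73498) = 1/(-82497/((-49 - 2240) - 228*(-181)/(-192)) + 73498) = 1/(-82497/(-2289 - 228*(-181)*(-1/192)) + 73498) = 1/(-82497/(-2289 - 3439/16) + 73498) = 1/(-82497/(-40063/16) + 73498) = 1/(-82497*(-16/40063) + 73498) = 1/(1319952/40063 + 73498) = 1/(2945870326/40063) = 40063/2945870326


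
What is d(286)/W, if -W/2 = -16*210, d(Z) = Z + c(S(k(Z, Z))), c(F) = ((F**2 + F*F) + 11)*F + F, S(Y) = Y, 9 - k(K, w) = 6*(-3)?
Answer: 4997/840 ≈ 5.9488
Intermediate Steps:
k(K, w) = 27 (k(K, w) = 9 - 6*(-3) = 9 - 1*(-18) = 9 + 18 = 27)
c(F) = F + F*(11 + 2*F**2) (c(F) = ((F**2 + F**2) + 11)*F + F = (2*F**2 + 11)*F + F = (11 + 2*F**2)*F + F = F*(11 + 2*F**2) + F = F + F*(11 + 2*F**2))
d(Z) = 39690 + Z (d(Z) = Z + 2*27*(6 + 27**2) = Z + 2*27*(6 + 729) = Z + 2*27*735 = Z + 39690 = 39690 + Z)
W = 6720 (W = -(-32)*210 = -2*(-3360) = 6720)
d(286)/W = (39690 + 286)/6720 = 39976*(1/6720) = 4997/840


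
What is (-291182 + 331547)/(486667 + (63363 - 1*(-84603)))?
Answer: 40365/634633 ≈ 0.063604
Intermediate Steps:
(-291182 + 331547)/(486667 + (63363 - 1*(-84603))) = 40365/(486667 + (63363 + 84603)) = 40365/(486667 + 147966) = 40365/634633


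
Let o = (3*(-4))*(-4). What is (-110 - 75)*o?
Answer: -8880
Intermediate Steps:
o = 48 (o = -12*(-4) = 48)
(-110 - 75)*o = (-110 - 75)*48 = -185*48 = -8880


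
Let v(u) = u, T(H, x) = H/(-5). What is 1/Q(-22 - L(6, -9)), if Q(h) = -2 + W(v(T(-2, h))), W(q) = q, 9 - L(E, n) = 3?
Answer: -5/8 ≈ -0.62500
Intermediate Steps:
T(H, x) = -H/5 (T(H, x) = H*(-1/5) = -H/5)
L(E, n) = 6 (L(E, n) = 9 - 1*3 = 9 - 3 = 6)
Q(h) = -8/5 (Q(h) = -2 - 1/5*(-2) = -2 + 2/5 = -8/5)
1/Q(-22 - L(6, -9)) = 1/(-8/5) = -5/8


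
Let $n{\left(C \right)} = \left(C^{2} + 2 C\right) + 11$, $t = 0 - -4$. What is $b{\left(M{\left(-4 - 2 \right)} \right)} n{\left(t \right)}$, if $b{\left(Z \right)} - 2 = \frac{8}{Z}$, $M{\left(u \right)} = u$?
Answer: $\frac{70}{3} \approx 23.333$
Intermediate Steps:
$t = 4$ ($t = 0 + 4 = 4$)
$b{\left(Z \right)} = 2 + \frac{8}{Z}$
$n{\left(C \right)} = 11 + C^{2} + 2 C$
$b{\left(M{\left(-4 - 2 \right)} \right)} n{\left(t \right)} = \left(2 + \frac{8}{-4 - 2}\right) \left(11 + 4^{2} + 2 \cdot 4\right) = \left(2 + \frac{8}{-6}\right) \left(11 + 16 + 8\right) = \left(2 + 8 \left(- \frac{1}{6}\right)\right) 35 = \left(2 - \frac{4}{3}\right) 35 = \frac{2}{3} \cdot 35 = \frac{70}{3}$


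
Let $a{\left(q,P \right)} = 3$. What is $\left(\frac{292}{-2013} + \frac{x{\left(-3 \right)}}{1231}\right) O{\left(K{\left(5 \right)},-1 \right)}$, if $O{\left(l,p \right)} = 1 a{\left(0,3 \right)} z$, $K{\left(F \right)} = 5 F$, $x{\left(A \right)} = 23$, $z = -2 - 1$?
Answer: $\frac{939459}{826001} \approx 1.1374$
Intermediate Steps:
$z = -3$ ($z = -2 - 1 = -3$)
$O{\left(l,p \right)} = -9$ ($O{\left(l,p \right)} = 1 \cdot 3 \left(-3\right) = 3 \left(-3\right) = -9$)
$\left(\frac{292}{-2013} + \frac{x{\left(-3 \right)}}{1231}\right) O{\left(K{\left(5 \right)},-1 \right)} = \left(\frac{292}{-2013} + \frac{23}{1231}\right) \left(-9\right) = \left(292 \left(- \frac{1}{2013}\right) + 23 \cdot \frac{1}{1231}\right) \left(-9\right) = \left(- \frac{292}{2013} + \frac{23}{1231}\right) \left(-9\right) = \left(- \frac{313153}{2478003}\right) \left(-9\right) = \frac{939459}{826001}$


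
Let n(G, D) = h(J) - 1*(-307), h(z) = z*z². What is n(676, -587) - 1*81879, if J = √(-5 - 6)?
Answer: -81572 - 11*I*√11 ≈ -81572.0 - 36.483*I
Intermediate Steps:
J = I*√11 (J = √(-11) = I*√11 ≈ 3.3166*I)
h(z) = z³
n(G, D) = 307 - 11*I*√11 (n(G, D) = (I*√11)³ - 1*(-307) = -11*I*√11 + 307 = 307 - 11*I*√11)
n(676, -587) - 1*81879 = (307 - 11*I*√11) - 1*81879 = (307 - 11*I*√11) - 81879 = -81572 - 11*I*√11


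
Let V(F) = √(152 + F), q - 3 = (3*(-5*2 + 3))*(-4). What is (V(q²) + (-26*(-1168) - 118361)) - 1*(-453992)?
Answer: 365999 + √7721 ≈ 3.6609e+5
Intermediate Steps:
q = 87 (q = 3 + (3*(-5*2 + 3))*(-4) = 3 + (3*(-10 + 3))*(-4) = 3 + (3*(-7))*(-4) = 3 - 21*(-4) = 3 + 84 = 87)
(V(q²) + (-26*(-1168) - 118361)) - 1*(-453992) = (√(152 + 87²) + (-26*(-1168) - 118361)) - 1*(-453992) = (√(152 + 7569) + (30368 - 118361)) + 453992 = (√7721 - 87993) + 453992 = (-87993 + √7721) + 453992 = 365999 + √7721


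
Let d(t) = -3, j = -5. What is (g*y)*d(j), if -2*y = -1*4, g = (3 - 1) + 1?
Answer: -18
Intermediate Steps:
g = 3 (g = 2 + 1 = 3)
y = 2 (y = -(-1)*4/2 = -½*(-4) = 2)
(g*y)*d(j) = (3*2)*(-3) = 6*(-3) = -18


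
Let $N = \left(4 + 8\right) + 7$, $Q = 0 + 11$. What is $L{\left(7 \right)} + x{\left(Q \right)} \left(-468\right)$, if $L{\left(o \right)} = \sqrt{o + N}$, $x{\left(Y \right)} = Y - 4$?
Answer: $-3276 + \sqrt{26} \approx -3270.9$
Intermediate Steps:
$Q = 11$
$x{\left(Y \right)} = -4 + Y$
$N = 19$ ($N = 12 + 7 = 19$)
$L{\left(o \right)} = \sqrt{19 + o}$ ($L{\left(o \right)} = \sqrt{o + 19} = \sqrt{19 + o}$)
$L{\left(7 \right)} + x{\left(Q \right)} \left(-468\right) = \sqrt{19 + 7} + \left(-4 + 11\right) \left(-468\right) = \sqrt{26} + 7 \left(-468\right) = \sqrt{26} - 3276 = -3276 + \sqrt{26}$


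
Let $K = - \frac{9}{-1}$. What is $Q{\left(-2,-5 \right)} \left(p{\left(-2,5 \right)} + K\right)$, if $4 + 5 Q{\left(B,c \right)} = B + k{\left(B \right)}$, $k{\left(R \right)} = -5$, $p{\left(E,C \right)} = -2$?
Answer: $- \frac{77}{5} \approx -15.4$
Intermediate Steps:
$K = 9$ ($K = \left(-9\right) \left(-1\right) = 9$)
$Q{\left(B,c \right)} = - \frac{9}{5} + \frac{B}{5}$ ($Q{\left(B,c \right)} = - \frac{4}{5} + \frac{B - 5}{5} = - \frac{4}{5} + \frac{-5 + B}{5} = - \frac{4}{5} + \left(-1 + \frac{B}{5}\right) = - \frac{9}{5} + \frac{B}{5}$)
$Q{\left(-2,-5 \right)} \left(p{\left(-2,5 \right)} + K\right) = \left(- \frac{9}{5} + \frac{1}{5} \left(-2\right)\right) \left(-2 + 9\right) = \left(- \frac{9}{5} - \frac{2}{5}\right) 7 = \left(- \frac{11}{5}\right) 7 = - \frac{77}{5}$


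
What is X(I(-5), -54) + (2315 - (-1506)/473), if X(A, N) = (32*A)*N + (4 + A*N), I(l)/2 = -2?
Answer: 4469937/473 ≈ 9450.2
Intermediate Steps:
I(l) = -4 (I(l) = 2*(-2) = -4)
X(A, N) = 4 + 33*A*N (X(A, N) = 32*A*N + (4 + A*N) = 4 + 33*A*N)
X(I(-5), -54) + (2315 - (-1506)/473) = (4 + 33*(-4)*(-54)) + (2315 - (-1506)/473) = (4 + 7128) + (2315 - (-1506)/473) = 7132 + (2315 - 1*(-1506/473)) = 7132 + (2315 + 1506/473) = 7132 + 1096501/473 = 4469937/473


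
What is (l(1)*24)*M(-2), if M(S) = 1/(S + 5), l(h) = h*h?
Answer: 8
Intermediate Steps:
l(h) = h²
M(S) = 1/(5 + S)
(l(1)*24)*M(-2) = (1²*24)/(5 - 2) = (1*24)/3 = 24*(⅓) = 8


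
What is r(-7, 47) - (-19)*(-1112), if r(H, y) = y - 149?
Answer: -21230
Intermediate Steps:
r(H, y) = -149 + y
r(-7, 47) - (-19)*(-1112) = (-149 + 47) - (-19)*(-1112) = -102 - 1*21128 = -102 - 21128 = -21230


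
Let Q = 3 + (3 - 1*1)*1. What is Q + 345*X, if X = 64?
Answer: 22085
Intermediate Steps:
Q = 5 (Q = 3 + (3 - 1)*1 = 3 + 2*1 = 3 + 2 = 5)
Q + 345*X = 5 + 345*64 = 5 + 22080 = 22085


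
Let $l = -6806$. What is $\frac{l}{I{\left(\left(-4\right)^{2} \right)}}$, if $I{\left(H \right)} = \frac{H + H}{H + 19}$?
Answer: $- \frac{119105}{16} \approx -7444.1$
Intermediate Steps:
$I{\left(H \right)} = \frac{2 H}{19 + H}$
$\frac{l}{I{\left(\left(-4\right)^{2} \right)}} = - \frac{6806}{2 \left(-4\right)^{2} \frac{1}{19 + \left(-4\right)^{2}}} = - \frac{6806}{2 \cdot 16 \frac{1}{19 + 16}} = - \frac{6806}{2 \cdot 16 \cdot \frac{1}{35}} = - \frac{6806}{\frac{32}{35}} = \left(-6806\right) \frac{35}{32} = - \frac{119105}{16}$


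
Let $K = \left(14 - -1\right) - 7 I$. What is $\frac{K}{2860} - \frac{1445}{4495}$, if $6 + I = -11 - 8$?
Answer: $- \frac{65573}{257114} \approx -0.25503$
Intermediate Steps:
$I = -25$ ($I = -6 - 19 = -25$)
$K = 190$ ($K = \left(14 - -1\right) - -175 = \left(14 + 1\right) + 175 = 15 + 175 = 190$)
$\frac{K}{2860} - \frac{1445}{4495} = \frac{190}{2860} - \frac{1445}{4495} = 190 \cdot \frac{1}{2860} - \frac{289}{899} = \frac{19}{286} - \frac{289}{899} = - \frac{65573}{257114}$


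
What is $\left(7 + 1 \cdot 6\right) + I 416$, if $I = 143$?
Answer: $59501$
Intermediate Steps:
$\left(7 + 1 \cdot 6\right) + I 416 = \left(7 + 1 \cdot 6\right) + 143 \cdot 416 = \left(7 + 6\right) + 59488 = 13 + 59488 = 59501$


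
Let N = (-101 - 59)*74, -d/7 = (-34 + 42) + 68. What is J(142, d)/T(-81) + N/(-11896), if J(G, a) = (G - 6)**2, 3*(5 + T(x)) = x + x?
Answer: -27416232/87733 ≈ -312.50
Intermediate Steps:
d = -532 (d = -7*((-34 + 42) + 68) = -7*(8 + 68) = -7*76 = -532)
N = -11840 (N = -160*74 = -11840)
T(x) = -5 + 2*x/3 (T(x) = -5 + (x + x)/3 = -5 + (2*x)/3 = -5 + 2*x/3)
J(G, a) = (-6 + G)**2
J(142, d)/T(-81) + N/(-11896) = (-6 + 142)**2/(-5 + (2/3)*(-81)) - 11840/(-11896) = 136**2/(-5 - 54) - 11840*(-1/11896) = 18496/(-59) + 1480/1487 = 18496*(-1/59) + 1480/1487 = -18496/59 + 1480/1487 = -27416232/87733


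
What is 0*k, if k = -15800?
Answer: 0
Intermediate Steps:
0*k = 0*(-15800) = 0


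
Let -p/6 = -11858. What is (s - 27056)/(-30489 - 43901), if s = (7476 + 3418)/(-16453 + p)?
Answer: 739908513/2034380525 ≈ 0.36370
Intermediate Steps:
p = 71148 (p = -6*(-11858) = 71148)
s = 10894/54695 (s = (7476 + 3418)/(-16453 + 71148) = 10894/54695 ≈ 0.19918)
(s - 27056)/(-30489 - 43901) = (10894/54695 - 27056)/(-30489 - 43901) = -1479817026/54695/(-74390) = -1479817026/54695*(-1/74390) = 739908513/2034380525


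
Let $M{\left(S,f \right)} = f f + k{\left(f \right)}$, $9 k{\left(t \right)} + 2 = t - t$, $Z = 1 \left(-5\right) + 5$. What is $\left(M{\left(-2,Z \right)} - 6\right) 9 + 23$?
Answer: $-33$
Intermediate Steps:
$Z = 0$ ($Z = -5 + 5 = 0$)
$k{\left(t \right)} = - \frac{2}{9}$ ($k{\left(t \right)} = - \frac{2}{9} + \frac{t - t}{9} = - \frac{2}{9} + \frac{1}{9} \cdot 0 = - \frac{2}{9} + 0 = - \frac{2}{9}$)
$M{\left(S,f \right)} = - \frac{2}{9} + f^{2}$ ($M{\left(S,f \right)} = f f - \frac{2}{9} = f^{2} - \frac{2}{9} = - \frac{2}{9} + f^{2}$)
$\left(M{\left(-2,Z \right)} - 6\right) 9 + 23 = \left(\left(- \frac{2}{9} + 0^{2}\right) - 6\right) 9 + 23 = \left(\left(- \frac{2}{9} + 0\right) - 6\right) 9 + 23 = \left(- \frac{2}{9} - 6\right) 9 + 23 = \left(- \frac{56}{9}\right) 9 + 23 = -56 + 23 = -33$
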